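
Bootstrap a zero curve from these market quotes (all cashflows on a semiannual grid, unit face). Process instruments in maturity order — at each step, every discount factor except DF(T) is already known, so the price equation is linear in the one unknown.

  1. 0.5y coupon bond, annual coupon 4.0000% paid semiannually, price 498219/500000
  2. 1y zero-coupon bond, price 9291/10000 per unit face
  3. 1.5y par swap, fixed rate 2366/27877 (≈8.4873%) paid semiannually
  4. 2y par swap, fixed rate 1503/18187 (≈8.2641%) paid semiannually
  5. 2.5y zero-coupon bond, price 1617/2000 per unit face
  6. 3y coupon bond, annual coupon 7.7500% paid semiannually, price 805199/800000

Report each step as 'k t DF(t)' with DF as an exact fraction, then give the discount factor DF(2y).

step 1 [0.5y] bond c/2=1/50: DF=(498219/500000 − 1/50·(0))/(1+1/50) = 9769/10000 ≈ 0.976900
step 2 [1y] zero: DF = P = 9291/10000 ≈ 0.929100
step 3 [1.5y] swap r/2=1183/27877: DF=(1 − 1183/27877·(0.976900+0.929100))/(1+1183/27877) = 8817/10000 ≈ 0.881700
step 4 [2y] swap r/2=1503/36374: DF=(1 − 1503/36374·(0.976900+0.929100+0.881700))/(1+1503/36374) = 8497/10000 ≈ 0.849700
step 5 [2.5y] zero: DF = P = 1617/2000 ≈ 0.808500
step 6 [3y] bond c/2=31/800: DF=(805199/800000 − 31/800·(0.976900+0.929100+0.881700+0.849700+0.808500))/(1+31/800) = 8031/10000 ≈ 0.803100

1 1/2 9769/10000
2 1 9291/10000
3 3/2 8817/10000
4 2 8497/10000
5 5/2 1617/2000
6 3 8031/10000
DF(2y) = 8497/10000 ≈ 0.849700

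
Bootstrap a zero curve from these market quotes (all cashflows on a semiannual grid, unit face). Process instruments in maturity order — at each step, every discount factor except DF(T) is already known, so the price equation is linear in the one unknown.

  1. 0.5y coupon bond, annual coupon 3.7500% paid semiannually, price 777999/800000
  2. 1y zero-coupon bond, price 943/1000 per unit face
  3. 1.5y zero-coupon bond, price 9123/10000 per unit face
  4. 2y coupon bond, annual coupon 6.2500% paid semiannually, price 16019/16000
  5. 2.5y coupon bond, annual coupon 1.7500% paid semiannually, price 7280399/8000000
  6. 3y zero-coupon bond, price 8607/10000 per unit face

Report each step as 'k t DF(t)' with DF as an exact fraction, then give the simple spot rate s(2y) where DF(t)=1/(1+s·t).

step 1 [0.5y] bond c/2=3/160: DF=(777999/800000 − 3/160·(0))/(1+3/160) = 4773/5000 ≈ 0.954600
step 2 [1y] zero: DF = P = 943/1000 ≈ 0.943000
step 3 [1.5y] zero: DF = P = 9123/10000 ≈ 0.912300
step 4 [2y] bond c/2=1/32: DF=(16019/16000 − 1/32·(0.954600+0.943000+0.912300))/(1+1/32) = 8857/10000 ≈ 0.885700
step 5 [2.5y] bond c/2=7/800: DF=(7280399/8000000 − 7/800·(0.954600+0.943000+0.912300+0.885700))/(1+7/800) = 8701/10000 ≈ 0.870100
step 6 [3y] zero: DF = P = 8607/10000 ≈ 0.860700

1 1/2 4773/5000
2 1 943/1000
3 3/2 9123/10000
4 2 8857/10000
5 5/2 8701/10000
6 3 8607/10000
s(2y) = (1/(8857/10000) − 1)/(2) = 1143/17714 ≈ 6.4525%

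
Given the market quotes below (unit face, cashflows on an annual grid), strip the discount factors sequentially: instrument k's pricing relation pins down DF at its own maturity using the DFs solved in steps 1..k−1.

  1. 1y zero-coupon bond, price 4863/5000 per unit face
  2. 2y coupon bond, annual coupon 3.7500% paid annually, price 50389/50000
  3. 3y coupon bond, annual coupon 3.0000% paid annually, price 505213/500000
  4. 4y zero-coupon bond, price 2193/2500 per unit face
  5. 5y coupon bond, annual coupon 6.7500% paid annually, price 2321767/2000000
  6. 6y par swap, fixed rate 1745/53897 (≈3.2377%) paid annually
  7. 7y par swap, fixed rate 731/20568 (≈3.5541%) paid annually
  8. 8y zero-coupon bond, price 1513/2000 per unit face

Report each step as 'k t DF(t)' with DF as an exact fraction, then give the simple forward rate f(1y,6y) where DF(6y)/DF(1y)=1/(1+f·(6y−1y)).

1 1 4863/5000
2 2 4681/5000
3 3 4627/5000
4 4 2193/2500
5 5 533/625
6 6 1651/2000
7 7 7807/10000
8 8 1513/2000
f(1y,6y) = ((4863/5000)/(1651/2000) − 1)/(5) = 1471/41275 ≈ 3.5639%

step 1 [1y] zero: DF = P = 4863/5000 ≈ 0.972600
step 2 [2y] bond c/1=3/80: DF=(50389/50000 − 3/80·(0.972600))/(1+3/80) = 4681/5000 ≈ 0.936200
step 3 [3y] bond c/1=3/100: DF=(505213/500000 − 3/100·(0.972600+0.936200))/(1+3/100) = 4627/5000 ≈ 0.925400
step 4 [4y] zero: DF = P = 2193/2500 ≈ 0.877200
step 5 [5y] bond c/1=27/400: DF=(2321767/2000000 − 27/400·(0.972600+0.936200+0.925400+0.877200))/(1+27/400) = 533/625 ≈ 0.852800
step 6 [6y] swap r/1=1745/53897: DF=(1 − 1745/53897·(0.972600+0.936200+0.925400+0.877200+0.852800))/(1+1745/53897) = 1651/2000 ≈ 0.825500
step 7 [7y] swap r/1=731/20568: DF=(1 − 731/20568·(0.972600+0.936200+0.925400+0.877200+0.852800+0.825500))/(1+731/20568) = 7807/10000 ≈ 0.780700
step 8 [8y] zero: DF = P = 1513/2000 ≈ 0.756500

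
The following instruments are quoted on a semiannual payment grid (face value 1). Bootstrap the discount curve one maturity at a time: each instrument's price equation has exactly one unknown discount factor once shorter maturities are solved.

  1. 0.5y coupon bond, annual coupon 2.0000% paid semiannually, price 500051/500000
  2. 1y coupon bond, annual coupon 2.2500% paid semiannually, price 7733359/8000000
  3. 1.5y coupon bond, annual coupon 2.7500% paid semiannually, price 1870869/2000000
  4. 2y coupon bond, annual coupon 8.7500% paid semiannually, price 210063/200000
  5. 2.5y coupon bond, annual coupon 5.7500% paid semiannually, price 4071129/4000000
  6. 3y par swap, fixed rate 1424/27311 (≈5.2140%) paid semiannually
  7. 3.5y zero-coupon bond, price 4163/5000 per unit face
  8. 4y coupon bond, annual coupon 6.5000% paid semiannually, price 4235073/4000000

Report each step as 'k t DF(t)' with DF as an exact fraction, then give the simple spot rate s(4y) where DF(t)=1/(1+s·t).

1 1/2 4951/5000
2 1 9449/10000
3 3/2 1793/2000
4 2 2219/2500
5 5/2 4427/5000
6 3 536/625
7 7/2 4163/5000
8 4 8273/10000
s(4y) = (1/(8273/10000) − 1)/(4) = 1727/33092 ≈ 5.2188%

step 1 [0.5y] bond c/2=1/100: DF=(500051/500000 − 1/100·(0))/(1+1/100) = 4951/5000 ≈ 0.990200
step 2 [1y] bond c/2=9/800: DF=(7733359/8000000 − 9/800·(0.990200))/(1+9/800) = 9449/10000 ≈ 0.944900
step 3 [1.5y] bond c/2=11/800: DF=(1870869/2000000 − 11/800·(0.990200+0.944900))/(1+11/800) = 1793/2000 ≈ 0.896500
step 4 [2y] bond c/2=7/160: DF=(210063/200000 − 7/160·(0.990200+0.944900+0.896500))/(1+7/160) = 2219/2500 ≈ 0.887600
step 5 [2.5y] bond c/2=23/800: DF=(4071129/4000000 − 23/800·(0.990200+0.944900+0.896500+0.887600))/(1+23/800) = 4427/5000 ≈ 0.885400
step 6 [3y] swap r/2=712/27311: DF=(1 − 712/27311·(0.990200+0.944900+0.896500+0.887600+0.885400))/(1+712/27311) = 536/625 ≈ 0.857600
step 7 [3.5y] zero: DF = P = 4163/5000 ≈ 0.832600
step 8 [4y] bond c/2=13/400: DF=(4235073/4000000 − 13/400·(0.990200+0.944900+0.896500+0.887600+0.885400+0.857600+0.832600))/(1+13/400) = 8273/10000 ≈ 0.827300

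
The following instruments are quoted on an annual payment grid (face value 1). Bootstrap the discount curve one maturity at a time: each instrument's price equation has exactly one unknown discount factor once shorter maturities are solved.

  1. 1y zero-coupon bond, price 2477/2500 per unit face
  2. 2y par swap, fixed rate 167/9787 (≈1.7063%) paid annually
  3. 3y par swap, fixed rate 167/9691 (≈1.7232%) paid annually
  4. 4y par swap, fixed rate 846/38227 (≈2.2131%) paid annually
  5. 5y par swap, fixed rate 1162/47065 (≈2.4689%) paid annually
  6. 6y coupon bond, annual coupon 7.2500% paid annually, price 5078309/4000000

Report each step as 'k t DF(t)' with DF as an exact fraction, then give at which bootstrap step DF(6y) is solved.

step 1 [1y] zero: DF = P = 2477/2500 ≈ 0.990800
step 2 [2y] swap r/1=167/9787: DF=(1 − 167/9787·(0.990800))/(1+167/9787) = 4833/5000 ≈ 0.966600
step 3 [3y] swap r/1=167/9691: DF=(1 − 167/9691·(0.990800+0.966600))/(1+167/9691) = 9499/10000 ≈ 0.949900
step 4 [4y] swap r/1=846/38227: DF=(1 − 846/38227·(0.990800+0.966600+0.949900))/(1+846/38227) = 4577/5000 ≈ 0.915400
step 5 [5y] swap r/1=1162/47065: DF=(1 − 1162/47065·(0.990800+0.966600+0.949900+0.915400))/(1+1162/47065) = 4419/5000 ≈ 0.883800
step 6 [6y] bond c/1=29/400: DF=(5078309/4000000 − 29/400·(0.990800+0.966600+0.949900+0.915400+0.883800))/(1+29/400) = 541/625 ≈ 0.865600

1 1 2477/2500
2 2 4833/5000
3 3 9499/10000
4 4 4577/5000
5 5 4419/5000
6 6 541/625
DF(6y) is solved at step 6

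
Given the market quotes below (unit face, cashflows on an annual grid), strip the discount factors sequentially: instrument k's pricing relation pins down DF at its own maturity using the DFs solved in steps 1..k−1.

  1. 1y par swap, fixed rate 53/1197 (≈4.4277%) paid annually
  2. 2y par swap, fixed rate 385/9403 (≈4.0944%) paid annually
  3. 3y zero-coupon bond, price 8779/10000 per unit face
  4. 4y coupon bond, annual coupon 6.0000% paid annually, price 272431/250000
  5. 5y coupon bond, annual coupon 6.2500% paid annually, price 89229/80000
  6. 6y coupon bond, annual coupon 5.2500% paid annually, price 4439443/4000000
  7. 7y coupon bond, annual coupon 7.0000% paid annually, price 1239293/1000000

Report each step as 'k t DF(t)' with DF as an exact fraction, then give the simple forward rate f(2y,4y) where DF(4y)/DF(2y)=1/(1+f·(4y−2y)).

step 1 [1y] swap r/1=53/1197: DF=(1 − 53/1197·(0))/(1+53/1197) = 1197/1250 ≈ 0.957600
step 2 [2y] swap r/1=385/9403: DF=(1 − 385/9403·(0.957600))/(1+385/9403) = 923/1000 ≈ 0.923000
step 3 [3y] zero: DF = P = 8779/10000 ≈ 0.877900
step 4 [4y] bond c/1=3/50: DF=(272431/250000 − 3/50·(0.957600+0.923000+0.877900))/(1+3/50) = 8719/10000 ≈ 0.871900
step 5 [5y] bond c/1=1/16: DF=(89229/80000 − 1/16·(0.957600+0.923000+0.877900+0.871900))/(1+1/16) = 4181/5000 ≈ 0.836200
step 6 [6y] bond c/1=21/400: DF=(4439443/4000000 − 21/400·(0.957600+0.923000+0.877900+0.871900+0.836200))/(1+21/400) = 8317/10000 ≈ 0.831700
step 7 [7y] bond c/1=7/100: DF=(1239293/1000000 − 7/100·(0.957600+0.923000+0.877900+0.871900+0.836200+0.831700))/(1+7/100) = 2029/2500 ≈ 0.811600

1 1 1197/1250
2 2 923/1000
3 3 8779/10000
4 4 8719/10000
5 5 4181/5000
6 6 8317/10000
7 7 2029/2500
f(2y,4y) = ((923/1000)/(8719/10000) − 1)/(2) = 511/17438 ≈ 2.9304%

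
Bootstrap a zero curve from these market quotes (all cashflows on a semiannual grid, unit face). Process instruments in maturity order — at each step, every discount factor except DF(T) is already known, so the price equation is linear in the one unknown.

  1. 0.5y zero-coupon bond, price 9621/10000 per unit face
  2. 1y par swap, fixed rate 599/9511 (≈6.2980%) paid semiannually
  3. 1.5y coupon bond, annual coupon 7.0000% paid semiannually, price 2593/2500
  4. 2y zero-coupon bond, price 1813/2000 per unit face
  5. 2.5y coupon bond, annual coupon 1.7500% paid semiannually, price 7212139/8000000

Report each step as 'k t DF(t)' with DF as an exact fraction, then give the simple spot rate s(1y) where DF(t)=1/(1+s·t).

step 1 [0.5y] zero: DF = P = 9621/10000 ≈ 0.962100
step 2 [1y] swap r/2=599/19022: DF=(1 − 599/19022·(0.962100))/(1+599/19022) = 9401/10000 ≈ 0.940100
step 3 [1.5y] bond c/2=7/200: DF=(2593/2500 − 7/200·(0.962100+0.940100))/(1+7/200) = 4689/5000 ≈ 0.937800
step 4 [2y] zero: DF = P = 1813/2000 ≈ 0.906500
step 5 [2.5y] bond c/2=7/800: DF=(7212139/8000000 − 7/800·(0.962100+0.940100+0.937800+0.906500))/(1+7/800) = 2153/2500 ≈ 0.861200

1 1/2 9621/10000
2 1 9401/10000
3 3/2 4689/5000
4 2 1813/2000
5 5/2 2153/2500
s(1y) = (1/(9401/10000) − 1)/(1) = 599/9401 ≈ 6.3717%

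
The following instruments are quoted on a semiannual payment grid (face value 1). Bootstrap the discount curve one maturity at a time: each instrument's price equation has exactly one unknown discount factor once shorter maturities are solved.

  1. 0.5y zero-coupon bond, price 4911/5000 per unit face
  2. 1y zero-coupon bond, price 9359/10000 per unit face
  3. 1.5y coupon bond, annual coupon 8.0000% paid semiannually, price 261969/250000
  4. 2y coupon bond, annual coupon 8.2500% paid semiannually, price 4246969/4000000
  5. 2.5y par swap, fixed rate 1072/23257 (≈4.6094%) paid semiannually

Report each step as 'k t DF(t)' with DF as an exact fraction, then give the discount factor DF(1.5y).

step 1 [0.5y] zero: DF = P = 4911/5000 ≈ 0.982200
step 2 [1y] zero: DF = P = 9359/10000 ≈ 0.935900
step 3 [1.5y] bond c/2=1/25: DF=(261969/250000 − 1/25·(0.982200+0.935900))/(1+1/25) = 4669/5000 ≈ 0.933800
step 4 [2y] bond c/2=33/800: DF=(4246969/4000000 − 33/800·(0.982200+0.935900+0.933800))/(1+33/800) = 9067/10000 ≈ 0.906700
step 5 [2.5y] swap r/2=536/23257: DF=(1 − 536/23257·(0.982200+0.935900+0.933800+0.906700))/(1+536/23257) = 558/625 ≈ 0.892800

1 1/2 4911/5000
2 1 9359/10000
3 3/2 4669/5000
4 2 9067/10000
5 5/2 558/625
DF(1.5y) = 4669/5000 ≈ 0.933800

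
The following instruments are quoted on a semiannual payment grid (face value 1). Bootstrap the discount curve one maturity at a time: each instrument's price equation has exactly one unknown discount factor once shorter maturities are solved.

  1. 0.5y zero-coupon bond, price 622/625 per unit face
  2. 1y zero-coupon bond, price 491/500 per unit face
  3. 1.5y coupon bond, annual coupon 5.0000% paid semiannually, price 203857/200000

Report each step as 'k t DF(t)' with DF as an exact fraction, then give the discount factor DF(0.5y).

step 1 [0.5y] zero: DF = P = 622/625 ≈ 0.995200
step 2 [1y] zero: DF = P = 491/500 ≈ 0.982000
step 3 [1.5y] bond c/2=1/40: DF=(203857/200000 − 1/40·(0.995200+0.982000))/(1+1/40) = 4731/5000 ≈ 0.946200

1 1/2 622/625
2 1 491/500
3 3/2 4731/5000
DF(0.5y) = 622/625 ≈ 0.995200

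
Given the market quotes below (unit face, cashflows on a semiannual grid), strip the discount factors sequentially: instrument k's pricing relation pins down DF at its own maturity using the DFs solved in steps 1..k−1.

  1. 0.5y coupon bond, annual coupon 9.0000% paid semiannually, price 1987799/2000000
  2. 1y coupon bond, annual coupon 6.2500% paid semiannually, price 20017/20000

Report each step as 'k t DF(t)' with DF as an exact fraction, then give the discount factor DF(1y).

1 1/2 9511/10000
2 1 9417/10000
DF(1y) = 9417/10000 ≈ 0.941700

step 1 [0.5y] bond c/2=9/200: DF=(1987799/2000000 − 9/200·(0))/(1+9/200) = 9511/10000 ≈ 0.951100
step 2 [1y] bond c/2=1/32: DF=(20017/20000 − 1/32·(0.951100))/(1+1/32) = 9417/10000 ≈ 0.941700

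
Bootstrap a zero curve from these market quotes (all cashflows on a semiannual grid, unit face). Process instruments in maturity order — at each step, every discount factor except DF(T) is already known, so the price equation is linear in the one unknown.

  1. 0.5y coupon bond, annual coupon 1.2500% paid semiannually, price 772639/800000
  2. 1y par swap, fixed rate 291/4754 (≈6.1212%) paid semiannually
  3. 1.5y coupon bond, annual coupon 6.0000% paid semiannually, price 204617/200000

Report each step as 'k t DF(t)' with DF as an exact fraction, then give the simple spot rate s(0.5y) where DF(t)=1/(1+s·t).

1 1/2 4799/5000
2 1 4709/5000
3 3/2 9379/10000
s(0.5y) = (1/(4799/5000) − 1)/(1/2) = 402/4799 ≈ 8.3767%

step 1 [0.5y] bond c/2=1/160: DF=(772639/800000 − 1/160·(0))/(1+1/160) = 4799/5000 ≈ 0.959800
step 2 [1y] swap r/2=291/9508: DF=(1 − 291/9508·(0.959800))/(1+291/9508) = 4709/5000 ≈ 0.941800
step 3 [1.5y] bond c/2=3/100: DF=(204617/200000 − 3/100·(0.959800+0.941800))/(1+3/100) = 9379/10000 ≈ 0.937900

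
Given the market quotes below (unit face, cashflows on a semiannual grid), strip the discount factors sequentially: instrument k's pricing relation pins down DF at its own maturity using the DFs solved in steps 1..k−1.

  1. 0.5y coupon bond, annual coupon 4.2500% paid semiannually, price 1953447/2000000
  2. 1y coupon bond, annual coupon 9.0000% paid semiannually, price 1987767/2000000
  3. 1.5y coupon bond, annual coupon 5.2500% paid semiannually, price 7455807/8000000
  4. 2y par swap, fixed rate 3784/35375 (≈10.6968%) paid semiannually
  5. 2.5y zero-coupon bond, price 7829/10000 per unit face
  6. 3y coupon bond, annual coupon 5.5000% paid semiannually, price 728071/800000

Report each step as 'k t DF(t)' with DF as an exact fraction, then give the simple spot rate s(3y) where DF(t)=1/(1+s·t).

step 1 [0.5y] bond c/2=17/800: DF=(1953447/2000000 − 17/800·(0))/(1+17/800) = 2391/2500 ≈ 0.956400
step 2 [1y] bond c/2=9/200: DF=(1987767/2000000 − 9/200·(0.956400))/(1+9/200) = 9099/10000 ≈ 0.909900
step 3 [1.5y] bond c/2=21/800: DF=(7455807/8000000 − 21/800·(0.956400+0.909900))/(1+21/800) = 2151/2500 ≈ 0.860400
step 4 [2y] swap r/2=1892/35375: DF=(1 − 1892/35375·(0.956400+0.909900+0.860400))/(1+1892/35375) = 2027/2500 ≈ 0.810800
step 5 [2.5y] zero: DF = P = 7829/10000 ≈ 0.782900
step 6 [3y] bond c/2=11/400: DF=(728071/800000 − 11/400·(0.956400+0.909900+0.860400+0.810800+0.782900))/(1+11/400) = 7701/10000 ≈ 0.770100

1 1/2 2391/2500
2 1 9099/10000
3 3/2 2151/2500
4 2 2027/2500
5 5/2 7829/10000
6 3 7701/10000
s(3y) = (1/(7701/10000) − 1)/(3) = 2299/23103 ≈ 9.9511%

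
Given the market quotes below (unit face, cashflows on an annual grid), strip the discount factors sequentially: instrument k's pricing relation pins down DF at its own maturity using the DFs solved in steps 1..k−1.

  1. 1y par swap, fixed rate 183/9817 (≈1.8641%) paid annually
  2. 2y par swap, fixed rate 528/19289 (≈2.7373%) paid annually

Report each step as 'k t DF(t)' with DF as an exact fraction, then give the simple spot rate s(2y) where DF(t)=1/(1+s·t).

1 1 9817/10000
2 2 592/625
s(2y) = (1/(592/625) − 1)/(2) = 33/1184 ≈ 2.7872%

step 1 [1y] swap r/1=183/9817: DF=(1 − 183/9817·(0))/(1+183/9817) = 9817/10000 ≈ 0.981700
step 2 [2y] swap r/1=528/19289: DF=(1 − 528/19289·(0.981700))/(1+528/19289) = 592/625 ≈ 0.947200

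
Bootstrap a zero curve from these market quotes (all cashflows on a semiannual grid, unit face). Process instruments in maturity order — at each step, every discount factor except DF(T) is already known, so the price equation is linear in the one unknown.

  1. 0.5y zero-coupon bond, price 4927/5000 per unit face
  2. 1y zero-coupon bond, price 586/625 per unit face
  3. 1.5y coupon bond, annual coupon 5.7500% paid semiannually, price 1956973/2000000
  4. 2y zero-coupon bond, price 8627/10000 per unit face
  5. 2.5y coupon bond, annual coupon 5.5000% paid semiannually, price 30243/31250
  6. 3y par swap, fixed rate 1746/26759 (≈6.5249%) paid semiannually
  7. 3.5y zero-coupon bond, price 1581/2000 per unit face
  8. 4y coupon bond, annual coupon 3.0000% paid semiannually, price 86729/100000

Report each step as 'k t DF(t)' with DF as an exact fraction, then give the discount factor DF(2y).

1 1/2 4927/5000
2 1 586/625
3 3/2 4487/5000
4 2 8627/10000
5 5/2 8433/10000
6 3 4127/5000
7 7/2 1581/2000
8 4 7637/10000
DF(2y) = 8627/10000 ≈ 0.862700

step 1 [0.5y] zero: DF = P = 4927/5000 ≈ 0.985400
step 2 [1y] zero: DF = P = 586/625 ≈ 0.937600
step 3 [1.5y] bond c/2=23/800: DF=(1956973/2000000 − 23/800·(0.985400+0.937600))/(1+23/800) = 4487/5000 ≈ 0.897400
step 4 [2y] zero: DF = P = 8627/10000 ≈ 0.862700
step 5 [2.5y] bond c/2=11/400: DF=(30243/31250 − 11/400·(0.985400+0.937600+0.897400+0.862700))/(1+11/400) = 8433/10000 ≈ 0.843300
step 6 [3y] swap r/2=873/26759: DF=(1 − 873/26759·(0.985400+0.937600+0.897400+0.862700+0.843300))/(1+873/26759) = 4127/5000 ≈ 0.825400
step 7 [3.5y] zero: DF = P = 1581/2000 ≈ 0.790500
step 8 [4y] bond c/2=3/200: DF=(86729/100000 − 3/200·(0.985400+0.937600+0.897400+0.862700+0.843300+0.825400+0.790500))/(1+3/200) = 7637/10000 ≈ 0.763700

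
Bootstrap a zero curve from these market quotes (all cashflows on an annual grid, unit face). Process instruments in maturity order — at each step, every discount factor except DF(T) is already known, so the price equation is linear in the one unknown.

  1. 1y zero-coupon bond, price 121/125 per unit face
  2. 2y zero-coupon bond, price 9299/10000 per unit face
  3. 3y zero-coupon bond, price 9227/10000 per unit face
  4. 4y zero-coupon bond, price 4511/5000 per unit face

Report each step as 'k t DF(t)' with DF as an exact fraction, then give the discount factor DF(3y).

step 1 [1y] zero: DF = P = 121/125 ≈ 0.968000
step 2 [2y] zero: DF = P = 9299/10000 ≈ 0.929900
step 3 [3y] zero: DF = P = 9227/10000 ≈ 0.922700
step 4 [4y] zero: DF = P = 4511/5000 ≈ 0.902200

1 1 121/125
2 2 9299/10000
3 3 9227/10000
4 4 4511/5000
DF(3y) = 9227/10000 ≈ 0.922700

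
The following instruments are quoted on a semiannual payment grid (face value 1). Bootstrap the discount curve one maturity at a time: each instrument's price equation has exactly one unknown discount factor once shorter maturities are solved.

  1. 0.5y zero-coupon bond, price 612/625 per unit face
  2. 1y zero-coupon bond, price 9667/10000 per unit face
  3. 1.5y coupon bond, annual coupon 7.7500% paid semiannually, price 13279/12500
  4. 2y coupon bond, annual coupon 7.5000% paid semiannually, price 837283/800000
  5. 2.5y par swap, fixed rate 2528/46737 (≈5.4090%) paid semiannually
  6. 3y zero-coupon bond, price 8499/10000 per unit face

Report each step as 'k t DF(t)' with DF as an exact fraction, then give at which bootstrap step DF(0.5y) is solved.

step 1 [0.5y] zero: DF = P = 612/625 ≈ 0.979200
step 2 [1y] zero: DF = P = 9667/10000 ≈ 0.966700
step 3 [1.5y] bond c/2=31/800: DF=(13279/12500 − 31/800·(0.979200+0.966700))/(1+31/800) = 9501/10000 ≈ 0.950100
step 4 [2y] bond c/2=3/80: DF=(837283/800000 − 3/80·(0.979200+0.966700+0.950100))/(1+3/80) = 9041/10000 ≈ 0.904100
step 5 [2.5y] swap r/2=1264/46737: DF=(1 − 1264/46737·(0.979200+0.966700+0.950100+0.904100))/(1+1264/46737) = 546/625 ≈ 0.873600
step 6 [3y] zero: DF = P = 8499/10000 ≈ 0.849900

1 1/2 612/625
2 1 9667/10000
3 3/2 9501/10000
4 2 9041/10000
5 5/2 546/625
6 3 8499/10000
DF(0.5y) is solved at step 1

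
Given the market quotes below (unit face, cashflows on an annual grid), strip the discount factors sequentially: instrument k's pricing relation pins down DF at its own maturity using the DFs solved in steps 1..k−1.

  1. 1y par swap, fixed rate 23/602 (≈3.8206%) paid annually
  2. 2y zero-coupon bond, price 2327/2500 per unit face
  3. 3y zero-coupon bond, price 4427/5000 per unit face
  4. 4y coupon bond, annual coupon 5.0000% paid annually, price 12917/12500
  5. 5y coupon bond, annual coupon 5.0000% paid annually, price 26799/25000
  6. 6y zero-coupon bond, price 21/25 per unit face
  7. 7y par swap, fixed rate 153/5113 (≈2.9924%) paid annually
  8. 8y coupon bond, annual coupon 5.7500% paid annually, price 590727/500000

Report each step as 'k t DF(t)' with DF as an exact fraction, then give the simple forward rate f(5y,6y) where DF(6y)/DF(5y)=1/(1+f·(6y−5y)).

1 1 602/625
2 2 2327/2500
3 3 4427/5000
4 4 4259/5000
5 5 106/125
6 6 21/25
7 7 2041/2500
8 8 1959/2500
f(5y,6y) = ((106/125)/(21/25) − 1)/(1) = 1/105 ≈ 0.9524%

step 1 [1y] swap r/1=23/602: DF=(1 − 23/602·(0))/(1+23/602) = 602/625 ≈ 0.963200
step 2 [2y] zero: DF = P = 2327/2500 ≈ 0.930800
step 3 [3y] zero: DF = P = 4427/5000 ≈ 0.885400
step 4 [4y] bond c/1=1/20: DF=(12917/12500 − 1/20·(0.963200+0.930800+0.885400))/(1+1/20) = 4259/5000 ≈ 0.851800
step 5 [5y] bond c/1=1/20: DF=(26799/25000 − 1/20·(0.963200+0.930800+0.885400+0.851800))/(1+1/20) = 106/125 ≈ 0.848000
step 6 [6y] zero: DF = P = 21/25 ≈ 0.840000
step 7 [7y] swap r/1=153/5113: DF=(1 − 153/5113·(0.963200+0.930800+0.885400+0.851800+0.848000+0.840000))/(1+153/5113) = 2041/2500 ≈ 0.816400
step 8 [8y] bond c/1=23/400: DF=(590727/500000 − 23/400·(0.963200+0.930800+0.885400+0.851800+0.848000+0.840000+0.816400))/(1+23/400) = 1959/2500 ≈ 0.783600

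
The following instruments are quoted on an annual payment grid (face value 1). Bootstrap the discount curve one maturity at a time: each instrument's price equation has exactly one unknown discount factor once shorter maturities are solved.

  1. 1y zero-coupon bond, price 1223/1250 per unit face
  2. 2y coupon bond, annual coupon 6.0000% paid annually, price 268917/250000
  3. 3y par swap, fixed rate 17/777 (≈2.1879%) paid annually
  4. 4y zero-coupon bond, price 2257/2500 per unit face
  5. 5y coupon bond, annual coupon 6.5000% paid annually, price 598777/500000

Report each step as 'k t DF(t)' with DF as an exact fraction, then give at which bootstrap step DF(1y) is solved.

1 1 1223/1250
2 2 4797/5000
3 3 9371/10000
4 4 2257/2500
5 5 8939/10000
DF(1y) is solved at step 1

step 1 [1y] zero: DF = P = 1223/1250 ≈ 0.978400
step 2 [2y] bond c/1=3/50: DF=(268917/250000 − 3/50·(0.978400))/(1+3/50) = 4797/5000 ≈ 0.959400
step 3 [3y] swap r/1=17/777: DF=(1 − 17/777·(0.978400+0.959400))/(1+17/777) = 9371/10000 ≈ 0.937100
step 4 [4y] zero: DF = P = 2257/2500 ≈ 0.902800
step 5 [5y] bond c/1=13/200: DF=(598777/500000 − 13/200·(0.978400+0.959400+0.937100+0.902800))/(1+13/200) = 8939/10000 ≈ 0.893900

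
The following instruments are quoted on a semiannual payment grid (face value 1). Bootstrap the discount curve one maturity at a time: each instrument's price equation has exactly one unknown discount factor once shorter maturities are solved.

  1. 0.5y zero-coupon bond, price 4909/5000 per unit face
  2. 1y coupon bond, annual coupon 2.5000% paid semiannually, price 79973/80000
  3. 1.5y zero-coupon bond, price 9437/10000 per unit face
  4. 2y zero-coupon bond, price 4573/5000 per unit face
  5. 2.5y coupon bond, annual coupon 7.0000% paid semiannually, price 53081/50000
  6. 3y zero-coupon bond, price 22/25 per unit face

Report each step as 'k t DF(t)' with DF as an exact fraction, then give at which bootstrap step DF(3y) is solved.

step 1 [0.5y] zero: DF = P = 4909/5000 ≈ 0.981800
step 2 [1y] bond c/2=1/80: DF=(79973/80000 − 1/80·(0.981800))/(1+1/80) = 1219/1250 ≈ 0.975200
step 3 [1.5y] zero: DF = P = 9437/10000 ≈ 0.943700
step 4 [2y] zero: DF = P = 4573/5000 ≈ 0.914600
step 5 [2.5y] bond c/2=7/200: DF=(53081/50000 − 7/200·(0.981800+0.975200+0.943700+0.914600))/(1+7/200) = 8967/10000 ≈ 0.896700
step 6 [3y] zero: DF = P = 22/25 ≈ 0.880000

1 1/2 4909/5000
2 1 1219/1250
3 3/2 9437/10000
4 2 4573/5000
5 5/2 8967/10000
6 3 22/25
DF(3y) is solved at step 6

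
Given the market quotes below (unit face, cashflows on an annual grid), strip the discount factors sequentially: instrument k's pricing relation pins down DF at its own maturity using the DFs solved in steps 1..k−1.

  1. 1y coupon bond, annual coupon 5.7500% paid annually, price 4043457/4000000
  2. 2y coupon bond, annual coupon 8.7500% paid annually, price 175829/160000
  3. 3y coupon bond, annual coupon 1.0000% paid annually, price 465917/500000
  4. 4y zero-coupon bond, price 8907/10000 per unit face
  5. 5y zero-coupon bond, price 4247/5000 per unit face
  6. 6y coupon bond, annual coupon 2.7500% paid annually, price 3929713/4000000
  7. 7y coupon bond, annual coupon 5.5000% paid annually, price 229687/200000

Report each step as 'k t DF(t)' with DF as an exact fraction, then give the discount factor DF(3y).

1 1 9559/10000
2 2 1167/1250
3 3 9039/10000
4 4 8907/10000
5 5 4247/5000
6 6 2087/2500
7 7 8087/10000
DF(3y) = 9039/10000 ≈ 0.903900

step 1 [1y] bond c/1=23/400: DF=(4043457/4000000 − 23/400·(0))/(1+23/400) = 9559/10000 ≈ 0.955900
step 2 [2y] bond c/1=7/80: DF=(175829/160000 − 7/80·(0.955900))/(1+7/80) = 1167/1250 ≈ 0.933600
step 3 [3y] bond c/1=1/100: DF=(465917/500000 − 1/100·(0.955900+0.933600))/(1+1/100) = 9039/10000 ≈ 0.903900
step 4 [4y] zero: DF = P = 8907/10000 ≈ 0.890700
step 5 [5y] zero: DF = P = 4247/5000 ≈ 0.849400
step 6 [6y] bond c/1=11/400: DF=(3929713/4000000 − 11/400·(0.955900+0.933600+0.903900+0.890700+0.849400))/(1+11/400) = 2087/2500 ≈ 0.834800
step 7 [7y] bond c/1=11/200: DF=(229687/200000 − 11/200·(0.955900+0.933600+0.903900+0.890700+0.849400+0.834800))/(1+11/200) = 8087/10000 ≈ 0.808700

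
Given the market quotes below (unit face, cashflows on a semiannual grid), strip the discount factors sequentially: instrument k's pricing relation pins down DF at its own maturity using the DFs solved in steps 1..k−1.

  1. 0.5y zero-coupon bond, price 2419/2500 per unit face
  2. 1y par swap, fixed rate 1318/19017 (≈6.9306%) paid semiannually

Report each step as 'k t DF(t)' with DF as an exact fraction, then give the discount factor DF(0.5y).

step 1 [0.5y] zero: DF = P = 2419/2500 ≈ 0.967600
step 2 [1y] swap r/2=659/19017: DF=(1 − 659/19017·(0.967600))/(1+659/19017) = 9341/10000 ≈ 0.934100

1 1/2 2419/2500
2 1 9341/10000
DF(0.5y) = 2419/2500 ≈ 0.967600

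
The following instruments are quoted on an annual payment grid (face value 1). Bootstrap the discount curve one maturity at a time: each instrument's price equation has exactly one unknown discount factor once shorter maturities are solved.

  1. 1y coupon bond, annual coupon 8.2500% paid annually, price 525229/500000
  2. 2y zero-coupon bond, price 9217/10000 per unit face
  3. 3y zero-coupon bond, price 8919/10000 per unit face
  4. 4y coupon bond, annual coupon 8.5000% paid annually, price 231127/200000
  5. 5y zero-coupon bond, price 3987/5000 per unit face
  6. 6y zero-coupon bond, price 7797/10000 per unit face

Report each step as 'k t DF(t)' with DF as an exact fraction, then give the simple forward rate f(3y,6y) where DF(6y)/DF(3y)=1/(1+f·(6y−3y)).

1 1 1213/1250
2 2 9217/10000
3 3 8919/10000
4 4 847/1000
5 5 3987/5000
6 6 7797/10000
f(3y,6y) = ((8919/10000)/(7797/10000) − 1)/(3) = 374/7797 ≈ 4.7967%

step 1 [1y] bond c/1=33/400: DF=(525229/500000 − 33/400·(0))/(1+33/400) = 1213/1250 ≈ 0.970400
step 2 [2y] zero: DF = P = 9217/10000 ≈ 0.921700
step 3 [3y] zero: DF = P = 8919/10000 ≈ 0.891900
step 4 [4y] bond c/1=17/200: DF=(231127/200000 − 17/200·(0.970400+0.921700+0.891900))/(1+17/200) = 847/1000 ≈ 0.847000
step 5 [5y] zero: DF = P = 3987/5000 ≈ 0.797400
step 6 [6y] zero: DF = P = 7797/10000 ≈ 0.779700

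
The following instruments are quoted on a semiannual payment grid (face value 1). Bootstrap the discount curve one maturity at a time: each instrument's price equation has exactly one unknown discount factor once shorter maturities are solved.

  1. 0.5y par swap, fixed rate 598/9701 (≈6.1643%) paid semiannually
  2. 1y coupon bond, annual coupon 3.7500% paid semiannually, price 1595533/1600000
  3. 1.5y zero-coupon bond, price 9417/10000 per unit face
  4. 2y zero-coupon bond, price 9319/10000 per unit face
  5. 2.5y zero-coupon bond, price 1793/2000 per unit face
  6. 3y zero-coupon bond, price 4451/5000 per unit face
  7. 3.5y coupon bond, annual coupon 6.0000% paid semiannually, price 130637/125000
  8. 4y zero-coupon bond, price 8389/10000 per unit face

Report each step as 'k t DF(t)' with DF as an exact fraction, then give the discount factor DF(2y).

1 1/2 9701/10000
2 1 961/1000
3 3/2 9417/10000
4 2 9319/10000
5 5/2 1793/2000
6 3 4451/5000
7 7/2 4259/5000
8 4 8389/10000
DF(2y) = 9319/10000 ≈ 0.931900

step 1 [0.5y] swap r/2=299/9701: DF=(1 − 299/9701·(0))/(1+299/9701) = 9701/10000 ≈ 0.970100
step 2 [1y] bond c/2=3/160: DF=(1595533/1600000 − 3/160·(0.970100))/(1+3/160) = 961/1000 ≈ 0.961000
step 3 [1.5y] zero: DF = P = 9417/10000 ≈ 0.941700
step 4 [2y] zero: DF = P = 9319/10000 ≈ 0.931900
step 5 [2.5y] zero: DF = P = 1793/2000 ≈ 0.896500
step 6 [3y] zero: DF = P = 4451/5000 ≈ 0.890200
step 7 [3.5y] bond c/2=3/100: DF=(130637/125000 − 3/100·(0.970100+0.961000+0.941700+0.931900+0.896500+0.890200))/(1+3/100) = 4259/5000 ≈ 0.851800
step 8 [4y] zero: DF = P = 8389/10000 ≈ 0.838900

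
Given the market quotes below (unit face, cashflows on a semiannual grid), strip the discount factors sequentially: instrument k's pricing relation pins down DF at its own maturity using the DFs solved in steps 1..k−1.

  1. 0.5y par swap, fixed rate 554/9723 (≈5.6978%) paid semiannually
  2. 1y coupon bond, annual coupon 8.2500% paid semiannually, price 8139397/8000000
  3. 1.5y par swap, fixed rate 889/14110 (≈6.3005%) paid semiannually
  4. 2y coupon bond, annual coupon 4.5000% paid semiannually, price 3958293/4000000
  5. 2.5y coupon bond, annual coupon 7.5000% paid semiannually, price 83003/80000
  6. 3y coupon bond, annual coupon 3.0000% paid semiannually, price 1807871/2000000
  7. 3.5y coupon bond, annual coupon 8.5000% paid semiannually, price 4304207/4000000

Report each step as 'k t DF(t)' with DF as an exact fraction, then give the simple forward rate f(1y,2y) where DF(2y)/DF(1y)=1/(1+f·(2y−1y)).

1 1/2 9723/10000
2 1 4693/5000
3 3/2 9111/10000
4 2 9057/10000
5 5/2 8653/10000
6 3 8227/10000
7 7/2 4057/5000
f(1y,2y) = ((4693/5000)/(9057/10000) − 1)/(1) = 329/9057 ≈ 3.6325%

step 1 [0.5y] swap r/2=277/9723: DF=(1 − 277/9723·(0))/(1+277/9723) = 9723/10000 ≈ 0.972300
step 2 [1y] bond c/2=33/800: DF=(8139397/8000000 − 33/800·(0.972300))/(1+33/800) = 4693/5000 ≈ 0.938600
step 3 [1.5y] swap r/2=889/28220: DF=(1 − 889/28220·(0.972300+0.938600))/(1+889/28220) = 9111/10000 ≈ 0.911100
step 4 [2y] bond c/2=9/400: DF=(3958293/4000000 − 9/400·(0.972300+0.938600+0.911100))/(1+9/400) = 9057/10000 ≈ 0.905700
step 5 [2.5y] bond c/2=3/80: DF=(83003/80000 − 3/80·(0.972300+0.938600+0.911100+0.905700))/(1+3/80) = 8653/10000 ≈ 0.865300
step 6 [3y] bond c/2=3/200: DF=(1807871/2000000 − 3/200·(0.972300+0.938600+0.911100+0.905700+0.865300))/(1+3/200) = 8227/10000 ≈ 0.822700
step 7 [3.5y] bond c/2=17/400: DF=(4304207/4000000 − 17/400·(0.972300+0.938600+0.911100+0.905700+0.865300+0.822700))/(1+17/400) = 4057/5000 ≈ 0.811400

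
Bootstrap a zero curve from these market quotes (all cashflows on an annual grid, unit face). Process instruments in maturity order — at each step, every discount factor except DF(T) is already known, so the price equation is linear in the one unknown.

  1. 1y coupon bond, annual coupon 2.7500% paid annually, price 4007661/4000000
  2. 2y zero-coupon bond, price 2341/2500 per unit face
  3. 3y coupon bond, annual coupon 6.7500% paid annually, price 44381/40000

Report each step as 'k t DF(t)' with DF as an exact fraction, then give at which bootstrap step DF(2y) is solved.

1 1 9751/10000
2 2 2341/2500
3 3 1837/2000
DF(2y) is solved at step 2

step 1 [1y] bond c/1=11/400: DF=(4007661/4000000 − 11/400·(0))/(1+11/400) = 9751/10000 ≈ 0.975100
step 2 [2y] zero: DF = P = 2341/2500 ≈ 0.936400
step 3 [3y] bond c/1=27/400: DF=(44381/40000 − 27/400·(0.975100+0.936400))/(1+27/400) = 1837/2000 ≈ 0.918500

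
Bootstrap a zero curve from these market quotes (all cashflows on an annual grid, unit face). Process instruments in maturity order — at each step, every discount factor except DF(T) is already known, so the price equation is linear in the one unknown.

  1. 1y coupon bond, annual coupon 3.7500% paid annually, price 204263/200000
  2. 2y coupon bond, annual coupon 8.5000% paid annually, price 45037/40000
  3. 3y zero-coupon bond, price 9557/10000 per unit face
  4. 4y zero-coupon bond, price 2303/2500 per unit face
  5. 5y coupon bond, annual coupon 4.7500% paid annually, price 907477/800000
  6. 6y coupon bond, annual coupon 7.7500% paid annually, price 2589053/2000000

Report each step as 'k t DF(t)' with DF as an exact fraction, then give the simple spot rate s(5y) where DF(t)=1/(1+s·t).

1 1 2461/2500
2 2 4803/5000
3 3 9557/10000
4 4 2303/2500
5 5 1137/1250
6 6 8611/10000
s(5y) = (1/(1137/1250) − 1)/(5) = 113/5685 ≈ 1.9877%

step 1 [1y] bond c/1=3/80: DF=(204263/200000 − 3/80·(0))/(1+3/80) = 2461/2500 ≈ 0.984400
step 2 [2y] bond c/1=17/200: DF=(45037/40000 − 17/200·(0.984400))/(1+17/200) = 4803/5000 ≈ 0.960600
step 3 [3y] zero: DF = P = 9557/10000 ≈ 0.955700
step 4 [4y] zero: DF = P = 2303/2500 ≈ 0.921200
step 5 [5y] bond c/1=19/400: DF=(907477/800000 − 19/400·(0.984400+0.960600+0.955700+0.921200))/(1+19/400) = 1137/1250 ≈ 0.909600
step 6 [6y] bond c/1=31/400: DF=(2589053/2000000 − 31/400·(0.984400+0.960600+0.955700+0.921200+0.909600))/(1+31/400) = 8611/10000 ≈ 0.861100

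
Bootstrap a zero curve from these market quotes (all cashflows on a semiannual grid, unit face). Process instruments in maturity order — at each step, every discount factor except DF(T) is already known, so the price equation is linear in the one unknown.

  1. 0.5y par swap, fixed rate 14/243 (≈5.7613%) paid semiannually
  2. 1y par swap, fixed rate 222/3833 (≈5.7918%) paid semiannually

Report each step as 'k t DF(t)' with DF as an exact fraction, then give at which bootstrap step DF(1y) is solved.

step 1 [0.5y] swap r/2=7/243: DF=(1 − 7/243·(0))/(1+7/243) = 243/250 ≈ 0.972000
step 2 [1y] swap r/2=111/3833: DF=(1 − 111/3833·(0.972000))/(1+111/3833) = 1889/2000 ≈ 0.944500

1 1/2 243/250
2 1 1889/2000
DF(1y) is solved at step 2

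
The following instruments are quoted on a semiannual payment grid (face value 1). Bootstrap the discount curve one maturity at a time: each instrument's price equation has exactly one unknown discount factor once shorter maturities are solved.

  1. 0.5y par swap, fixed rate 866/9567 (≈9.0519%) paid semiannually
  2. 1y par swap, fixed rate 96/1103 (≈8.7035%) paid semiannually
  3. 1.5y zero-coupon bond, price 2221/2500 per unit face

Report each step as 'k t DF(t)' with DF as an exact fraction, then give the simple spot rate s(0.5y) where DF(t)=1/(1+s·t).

step 1 [0.5y] swap r/2=433/9567: DF=(1 − 433/9567·(0))/(1+433/9567) = 9567/10000 ≈ 0.956700
step 2 [1y] swap r/2=48/1103: DF=(1 − 48/1103·(0.956700))/(1+48/1103) = 574/625 ≈ 0.918400
step 3 [1.5y] zero: DF = P = 2221/2500 ≈ 0.888400

1 1/2 9567/10000
2 1 574/625
3 3/2 2221/2500
s(0.5y) = (1/(9567/10000) − 1)/(1/2) = 866/9567 ≈ 9.0519%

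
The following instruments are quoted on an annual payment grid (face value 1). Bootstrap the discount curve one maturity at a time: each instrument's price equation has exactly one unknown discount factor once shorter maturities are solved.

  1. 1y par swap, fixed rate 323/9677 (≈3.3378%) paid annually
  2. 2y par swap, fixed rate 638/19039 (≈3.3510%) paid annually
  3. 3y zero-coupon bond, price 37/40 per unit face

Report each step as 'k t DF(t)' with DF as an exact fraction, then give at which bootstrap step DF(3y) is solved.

1 1 9677/10000
2 2 4681/5000
3 3 37/40
DF(3y) is solved at step 3

step 1 [1y] swap r/1=323/9677: DF=(1 − 323/9677·(0))/(1+323/9677) = 9677/10000 ≈ 0.967700
step 2 [2y] swap r/1=638/19039: DF=(1 − 638/19039·(0.967700))/(1+638/19039) = 4681/5000 ≈ 0.936200
step 3 [3y] zero: DF = P = 37/40 ≈ 0.925000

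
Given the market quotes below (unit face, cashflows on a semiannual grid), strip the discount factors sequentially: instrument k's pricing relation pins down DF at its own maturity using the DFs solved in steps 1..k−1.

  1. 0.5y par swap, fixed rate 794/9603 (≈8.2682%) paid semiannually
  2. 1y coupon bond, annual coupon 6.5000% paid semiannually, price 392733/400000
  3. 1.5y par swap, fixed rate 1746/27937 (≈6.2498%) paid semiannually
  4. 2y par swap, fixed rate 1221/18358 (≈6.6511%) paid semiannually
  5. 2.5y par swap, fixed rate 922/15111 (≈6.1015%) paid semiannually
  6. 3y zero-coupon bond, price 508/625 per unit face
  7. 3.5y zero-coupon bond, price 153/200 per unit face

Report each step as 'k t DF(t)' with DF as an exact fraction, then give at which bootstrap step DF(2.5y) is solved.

1 1/2 9603/10000
2 1 9207/10000
3 3/2 9127/10000
4 2 8779/10000
5 5/2 8617/10000
6 3 508/625
7 7/2 153/200
DF(2.5y) is solved at step 5

step 1 [0.5y] swap r/2=397/9603: DF=(1 − 397/9603·(0))/(1+397/9603) = 9603/10000 ≈ 0.960300
step 2 [1y] bond c/2=13/400: DF=(392733/400000 − 13/400·(0.960300))/(1+13/400) = 9207/10000 ≈ 0.920700
step 3 [1.5y] swap r/2=873/27937: DF=(1 − 873/27937·(0.960300+0.920700))/(1+873/27937) = 9127/10000 ≈ 0.912700
step 4 [2y] swap r/2=1221/36716: DF=(1 − 1221/36716·(0.960300+0.920700+0.912700))/(1+1221/36716) = 8779/10000 ≈ 0.877900
step 5 [2.5y] swap r/2=461/15111: DF=(1 − 461/15111·(0.960300+0.920700+0.912700+0.877900))/(1+461/15111) = 8617/10000 ≈ 0.861700
step 6 [3y] zero: DF = P = 508/625 ≈ 0.812800
step 7 [3.5y] zero: DF = P = 153/200 ≈ 0.765000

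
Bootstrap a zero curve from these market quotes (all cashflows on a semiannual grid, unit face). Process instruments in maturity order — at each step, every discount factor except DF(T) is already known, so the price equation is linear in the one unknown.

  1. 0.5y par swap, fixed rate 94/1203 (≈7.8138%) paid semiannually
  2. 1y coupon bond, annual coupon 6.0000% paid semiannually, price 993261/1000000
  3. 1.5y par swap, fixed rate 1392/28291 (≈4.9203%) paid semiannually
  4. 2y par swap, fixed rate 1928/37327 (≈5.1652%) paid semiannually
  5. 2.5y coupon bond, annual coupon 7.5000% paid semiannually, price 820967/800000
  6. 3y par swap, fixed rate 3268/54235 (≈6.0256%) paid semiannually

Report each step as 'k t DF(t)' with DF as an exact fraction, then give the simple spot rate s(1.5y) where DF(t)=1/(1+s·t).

1 1/2 1203/1250
2 1 9363/10000
3 3/2 1163/1250
4 2 2259/2500
5 5/2 4271/5000
6 3 4183/5000
s(1.5y) = (1/(1163/1250) − 1)/(3/2) = 58/1163 ≈ 4.9871%

step 1 [0.5y] swap r/2=47/1203: DF=(1 − 47/1203·(0))/(1+47/1203) = 1203/1250 ≈ 0.962400
step 2 [1y] bond c/2=3/100: DF=(993261/1000000 − 3/100·(0.962400))/(1+3/100) = 9363/10000 ≈ 0.936300
step 3 [1.5y] swap r/2=696/28291: DF=(1 − 696/28291·(0.962400+0.936300))/(1+696/28291) = 1163/1250 ≈ 0.930400
step 4 [2y] swap r/2=964/37327: DF=(1 − 964/37327·(0.962400+0.936300+0.930400))/(1+964/37327) = 2259/2500 ≈ 0.903600
step 5 [2.5y] bond c/2=3/80: DF=(820967/800000 − 3/80·(0.962400+0.936300+0.930400+0.903600))/(1+3/80) = 4271/5000 ≈ 0.854200
step 6 [3y] swap r/2=1634/54235: DF=(1 − 1634/54235·(0.962400+0.936300+0.930400+0.903600+0.854200))/(1+1634/54235) = 4183/5000 ≈ 0.836600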